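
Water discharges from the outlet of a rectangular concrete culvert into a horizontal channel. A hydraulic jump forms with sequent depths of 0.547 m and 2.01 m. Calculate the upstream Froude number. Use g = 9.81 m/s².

For a rectangular channel the momentum equation gives q² = ½·g·y₁·y₂·(y₁ + y₂) = ½×9.81×0.547×2.01×2.56 = 13.8.
q = √13.8 = 3.71 m²/s.
V₁ = q/y₁ = 6.79 m/s; Fr₁ = V₁/√(g·y₁) = 2.93.

Fr₁ = 2.93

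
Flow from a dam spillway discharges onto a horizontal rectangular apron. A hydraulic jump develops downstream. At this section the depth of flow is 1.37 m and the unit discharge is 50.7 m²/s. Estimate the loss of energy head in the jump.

V₁ = q/y₁ = 50.7/1.37 = 37.0 m/s. Fr₁ = V₁/√(g·y₁) = 37.0/√(9.81×1.37) = 10.1.
Bélanger equation: y₂/y₁ = ½[√(1 + 8Fr₁²) − 1] = ½[√816.2 − 1] = 13.8.
y₂ = 13.8 × 1.37 = 18.9 m.
V₂ = q/y₂ = 50.7/18.9 = 2.68 m/s. E₁ = y₁ + V₁²/2g = 71.2 m; E₂ = y₂ + V₂²/2g = 19.3 m. ΔE = E₁ − E₂ = 51.9 m.

ΔE = 51.9 m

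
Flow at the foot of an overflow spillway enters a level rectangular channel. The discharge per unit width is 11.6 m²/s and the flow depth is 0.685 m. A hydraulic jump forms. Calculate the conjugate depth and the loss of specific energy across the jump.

y₂ = 6.00 m; ΔE = 9.12 m

V₁ = q/y₁ = 11.6/0.685 = 16.9 m/s. Fr₁ = V₁/√(g·y₁) = 16.9/√(9.81×0.685) = 6.53.
Conjugate-depth relation: y₂/y₁ = ½[√(1 + 8Fr₁²) − 1] = ½[√342.4 − 1] = 8.75.
y₂ = 8.75 × 0.685 = 6.00 m.
V₂ = q/y₂ = 11.6/6.00 = 1.93 m/s. E₁ = y₁ + V₁²/2g = 15.3 m; E₂ = y₂ + V₂²/2g = 6.19 m. ΔE = E₁ − E₂ = 9.12 m.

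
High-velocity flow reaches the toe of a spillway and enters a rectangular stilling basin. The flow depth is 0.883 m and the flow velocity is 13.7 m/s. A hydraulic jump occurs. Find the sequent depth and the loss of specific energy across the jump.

y₂ = 5.39 m; ΔE = 4.80 m

Fr₁ = V₁/√(g·y₁) = 13.7/√(9.81×0.883) = 4.65.
Bélanger equation: y₂/y₁ = ½[√(1 + 8Fr₁²) − 1] = ½[√174.3 − 1] = 6.10.
y₂ = 6.10 × 0.883 = 5.39 m.
Head loss: ΔE = (y₂ − y₁)³/(4y₁y₂) = (5.39 − 0.883)³/(4×0.883×5.39) = 91.4/19.0 = 4.80 m.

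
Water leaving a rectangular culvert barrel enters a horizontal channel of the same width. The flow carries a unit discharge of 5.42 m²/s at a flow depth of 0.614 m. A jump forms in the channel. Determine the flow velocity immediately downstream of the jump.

V₂ = 1.91 m/s

V₁ = q/y₁ = 5.42/0.614 = 8.83 m/s. Fr₁ = V₁/√(g·y₁) = 8.83/√(9.81×0.614) = 3.60.
Conjugate-depth relation: y₂/y₁ = ½[√(1 + 8Fr₁²) − 1] = ½[√104.5 − 1] = 4.61.
y₂ = 4.61 × 0.614 = 2.83 m.
V₂ = q/y₂ = 5.42/2.83 = 1.91 m/s.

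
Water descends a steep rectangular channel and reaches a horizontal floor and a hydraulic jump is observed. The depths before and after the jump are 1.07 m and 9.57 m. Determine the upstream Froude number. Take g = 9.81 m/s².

For a rectangular channel the momentum equation gives q² = ½·g·y₁·y₂·(y₁ + y₂) = ½×9.81×1.07×9.57×10.6 = 534.
q = √534 = 23.1 m²/s.
V₁ = q/y₁ = 21.6 m/s; Fr₁ = V₁/√(g·y₁) = 6.67.

Fr₁ = 6.67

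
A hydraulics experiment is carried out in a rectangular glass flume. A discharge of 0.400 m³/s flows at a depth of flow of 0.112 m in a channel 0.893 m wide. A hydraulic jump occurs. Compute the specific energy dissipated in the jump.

ΔE = 0.343 m

q = Q/b = 0.400/0.893 = 0.448 m²/s; V₁ = q/y₁ = 4.00 m/s. Fr₁ = V₁/√(g·y₁) = 3.82.
Conjugate-depth relation: y₂/y₁ = ½[√(1 + 8Fr₁²) − 1] = ½[√117.5 − 1] = 4.92.
y₂ = 4.92 × 0.112 = 0.551 m.
V₂ = q/y₂ = 0.448/0.551 = 0.813 m/s. E₁ = y₁ + V₁²/2g = 0.927 m; E₂ = y₂ + V₂²/2g = 0.585 m. ΔE = E₁ − E₂ = 0.343 m.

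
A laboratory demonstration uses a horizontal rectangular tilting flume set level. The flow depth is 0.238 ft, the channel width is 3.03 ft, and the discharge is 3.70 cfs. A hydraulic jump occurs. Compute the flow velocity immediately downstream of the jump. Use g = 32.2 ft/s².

V₂ = 2.37 ft/s

q = Q/b = 3.70/3.03 = 1.22 ft²/s; V₁ = q/y₁ = 5.13 ft/s. Fr₁ = V₁/√(g·y₁) = 1.85.
Bélanger equation: y₂/y₁ = ½[√(1 + 8Fr₁²) − 1] = ½[√28.48 − 1] = 2.17.
y₂ = 2.17 × 0.238 = 0.516 ft.
V₂ = q/y₂ = 1.22/0.516 = 2.37 ft/s.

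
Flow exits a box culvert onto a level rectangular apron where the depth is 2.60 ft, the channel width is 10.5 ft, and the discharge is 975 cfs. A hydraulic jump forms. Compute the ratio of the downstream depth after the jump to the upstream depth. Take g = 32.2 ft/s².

y₂/y₁ = 5.04

q = Q/b = 975/10.5 = 92.9 ft²/s; V₁ = q/y₁ = 35.7 ft/s. Fr₁ = V₁/√(g·y₁) = 3.90.
By Bélanger, y₂/y₁ = ½[√(1 + 8Fr₁²) − 1] = ½[√122.9 − 1] = 5.04.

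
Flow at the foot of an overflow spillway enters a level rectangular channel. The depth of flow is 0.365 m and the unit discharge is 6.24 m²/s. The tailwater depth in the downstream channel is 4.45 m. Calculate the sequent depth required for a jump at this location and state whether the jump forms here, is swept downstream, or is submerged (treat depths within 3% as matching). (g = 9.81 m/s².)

V₁ = q/y₁ = 6.24/0.365 = 17.1 m/s. Fr₁ = V₁/√(g·y₁) = 17.1/√(9.81×0.365) = 9.03.
Bélanger equation: y₂/y₁ = ½[√(1 + 8Fr₁²) − 1] = ½[√654.0 − 1] = 12.3.
y₂ = 12.3 × 0.365 = 4.48 m.
Tailwater y_tw = 4.45 m: y_tw ≈ y₂, so the jump forms here.

y₂ = 4.48 m; the jump forms here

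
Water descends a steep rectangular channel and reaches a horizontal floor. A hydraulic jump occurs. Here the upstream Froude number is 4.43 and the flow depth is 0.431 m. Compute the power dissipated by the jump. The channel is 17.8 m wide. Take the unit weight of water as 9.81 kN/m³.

P = 1399 kW

Fr₁ = 4.43 (given).
By Bélanger, y₂/y₁ = ½[√(1 + 8Fr₁²) − 1] = ½[√158.0 − 1] = 5.78.
y₂ = 5.78 × 0.431 = 2.49 m.
Head loss: ΔE = (y₂ − y₁)³/(4y₁y₂) = (2.49 − 0.431)³/(4×0.431×2.49) = 8.77/4.30 = 2.04 m.
V₁ = Fr₁·√(g·y₁) = 4.43×√(9.81×0.431) = 9.11 m/s; q = V₁·y₁ = 3.93 m²/s. Q = q·b = 3.93 × 17.8 = 69.9 m³/s. P = γ·Q·ΔE = 9.81 × 69.9 × 2.04 = 1399 kW.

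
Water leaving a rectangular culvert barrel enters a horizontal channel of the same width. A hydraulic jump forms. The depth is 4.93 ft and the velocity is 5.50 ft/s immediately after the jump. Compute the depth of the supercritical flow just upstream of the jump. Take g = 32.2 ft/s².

y₁ = 1.45 ft

Fr₂ = V₂/√(g·y₂) = 5.50/√(32.2×4.93) = 0.437.
From the momentum equation (using Fr₂), y₁/y₂ = ½[√(1 + 8Fr₂²) − 1] = ½[√2.524 − 1] = 0.294.
y₁ = 0.294 × 4.93 = 1.45 ft.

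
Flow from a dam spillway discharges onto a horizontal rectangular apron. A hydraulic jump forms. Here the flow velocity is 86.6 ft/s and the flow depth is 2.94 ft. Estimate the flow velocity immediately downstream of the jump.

V₂ = 7.16 ft/s

Fr₁ = V₁/√(g·y₁) = 86.6/√(32.2×2.94) = 8.90.
Sequent-depth ratio: y₂/y₁ = ½[√(1 + 8Fr₁²) − 1] = ½[√634.8 − 1] = 12.1.
y₂ = 12.1 × 2.94 = 35.6 ft.
q = V₁·y₁ = 86.6 × 2.94 = 255 ft²/s.
V₂ = q/y₂ = 255/35.6 = 7.16 ft/s.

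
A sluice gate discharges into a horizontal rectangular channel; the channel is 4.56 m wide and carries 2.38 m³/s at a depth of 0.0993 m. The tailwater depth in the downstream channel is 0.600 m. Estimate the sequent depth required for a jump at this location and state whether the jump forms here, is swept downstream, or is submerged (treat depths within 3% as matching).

q = Q/b = 2.38/4.56 = 0.522 m²/s; V₁ = q/y₁ = 5.26 m/s. Fr₁ = V₁/√(g·y₁) = 5.33.
From the momentum equation for a rectangular channel, y₂/y₁ = ½[√(1 + 8Fr₁²) − 1] = ½[√227.9 − 1] = 7.05.
y₂ = 7.05 × 0.0993 = 0.700 m.
Tailwater y_tw = 0.600 m: y_tw < y₂, so the jump is swept downstream.

y₂ = 0.700 m; the jump is swept downstream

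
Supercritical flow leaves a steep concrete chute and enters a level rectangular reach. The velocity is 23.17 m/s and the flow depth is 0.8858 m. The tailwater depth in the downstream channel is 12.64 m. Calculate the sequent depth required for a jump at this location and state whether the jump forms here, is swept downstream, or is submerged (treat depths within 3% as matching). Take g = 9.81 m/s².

Fr₁ = V₁/√(g·y₁) = 23.17/√(9.81×0.8858) = 7.860.
By Bélanger, y₂/y₁ = ½[√(1 + 8Fr₁²) − 1] = ½[√495.24 − 1] = 10.63.
y₂ = 10.63 × 0.8858 = 9.413 m.
Tailwater y_tw = 12.64 m: y_tw > y₂, so the jump is submerged.

y₂ = 9.413 m; the jump is submerged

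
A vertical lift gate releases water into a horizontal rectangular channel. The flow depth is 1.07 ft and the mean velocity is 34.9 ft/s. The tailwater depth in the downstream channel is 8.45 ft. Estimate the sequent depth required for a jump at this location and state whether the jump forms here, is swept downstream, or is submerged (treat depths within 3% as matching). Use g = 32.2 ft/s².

y₂ = 8.48 ft; the jump forms here

Fr₁ = V₁/√(g·y₁) = 34.9/√(32.2×1.07) = 5.95.
Sequent-depth ratio: y₂/y₁ = ½[√(1 + 8Fr₁²) − 1] = ½[√283.8 − 1] = 7.92.
y₂ = 7.92 × 1.07 = 8.48 ft.
Tailwater y_tw = 8.45 ft: y_tw ≈ y₂, so the jump forms here.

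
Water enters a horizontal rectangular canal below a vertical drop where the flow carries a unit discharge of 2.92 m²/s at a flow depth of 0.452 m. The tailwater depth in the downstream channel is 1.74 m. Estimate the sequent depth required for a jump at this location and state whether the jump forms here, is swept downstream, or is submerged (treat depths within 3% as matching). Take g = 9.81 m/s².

V₁ = q/y₁ = 2.92/0.452 = 6.46 m/s. Fr₁ = V₁/√(g·y₁) = 6.46/√(9.81×0.452) = 3.07.
Sequent-depth ratio: y₂/y₁ = ½[√(1 + 8Fr₁²) − 1] = ½[√76.30 − 1] = 3.87.
y₂ = 3.87 × 0.452 = 1.75 m.
Tailwater y_tw = 1.74 m: y_tw ≈ y₂, so the jump forms here.

y₂ = 1.75 m; the jump forms here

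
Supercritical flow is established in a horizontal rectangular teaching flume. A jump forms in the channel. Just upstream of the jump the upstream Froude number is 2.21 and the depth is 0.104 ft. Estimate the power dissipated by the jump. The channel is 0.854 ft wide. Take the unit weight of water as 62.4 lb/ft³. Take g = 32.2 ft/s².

P = 0.00184 hp

Fr₁ = 2.21 (given).
Sequent-depth ratio: y₂/y₁ = ½[√(1 + 8Fr₁²) − 1] = ½[√40.07 − 1] = 2.67.
y₂ = 2.67 × 0.104 = 0.277 ft.
Head loss: ΔE = (y₂ − y₁)³/(4y₁y₂) = (0.277 − 0.104)³/(4×0.104×0.277) = 0.00519/0.115 = 0.0450 ft.
V₁ = Fr₁·√(g·y₁) = 2.21×√(32.2×0.104) = 4.04 ft/s; q = V₁·y₁ = 0.421 ft²/s. Q = q·b = 0.421 × 0.854 = 0.359 cfs. P = γ·Q·ΔE/550 = 62.4 × 0.359 × 0.0450 / 550 = 0.00184 hp.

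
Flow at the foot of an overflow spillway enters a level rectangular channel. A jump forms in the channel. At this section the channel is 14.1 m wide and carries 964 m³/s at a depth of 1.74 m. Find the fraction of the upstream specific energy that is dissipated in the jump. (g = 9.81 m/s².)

q = Q/b = 964/14.1 = 68.4 m²/s; V₁ = q/y₁ = 39.3 m/s. Fr₁ = V₁/√(g·y₁) = 9.51.
Bélanger equation: y₂/y₁ = ½[√(1 + 8Fr₁²) − 1] = ½[√724.6 − 1] = 13.0.
y₂ = 13.0 × 1.74 = 22.5 m.
E₁ = y₁ + V₁²/2g = 80.4 m. ΔE = (y₂ − y₁)³/(4y₁y₂) = 57.4 m. ΔE/E₁ = 57.4/80.4 = 0.714.

ΔE/E₁ = 0.714 (71.4%)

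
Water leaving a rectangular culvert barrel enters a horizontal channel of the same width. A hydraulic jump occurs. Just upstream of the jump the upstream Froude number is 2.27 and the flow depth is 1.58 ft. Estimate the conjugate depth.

y₂ = 4.34 ft

Fr₁ = 2.27 (given).
By Bélanger, y₂/y₁ = ½[√(1 + 8Fr₁²) − 1] = ½[√42.22 − 1] = 2.75.
y₂ = 2.75 × 1.58 = 4.34 ft.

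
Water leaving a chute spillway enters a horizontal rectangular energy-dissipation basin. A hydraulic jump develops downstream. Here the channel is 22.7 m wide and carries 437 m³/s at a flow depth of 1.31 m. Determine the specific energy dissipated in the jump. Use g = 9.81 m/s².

q = Q/b = 437/22.7 = 19.3 m²/s; V₁ = q/y₁ = 14.7 m/s. Fr₁ = V₁/√(g·y₁) = 4.10.
By Bélanger, y₂/y₁ = ½[√(1 + 8Fr₁²) − 1] = ½[√135.4 − 1] = 5.32.
y₂ = 5.32 × 1.31 = 6.97 m.
Head loss: ΔE = (y₂ − y₁)³/(4y₁y₂) = (6.97 − 1.31)³/(4×1.31×6.97) = 181/36.5 = 4.96 m.

ΔE = 4.96 m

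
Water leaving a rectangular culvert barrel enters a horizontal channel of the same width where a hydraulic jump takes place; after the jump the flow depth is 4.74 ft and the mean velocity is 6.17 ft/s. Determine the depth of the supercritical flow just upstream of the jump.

Fr₂ = V₂/√(g·y₂) = 6.17/√(32.2×4.74) = 0.499.
From the momentum equation (using Fr₂), y₁/y₂ = ½[√(1 + 8Fr₂²) − 1] = ½[√2.995 − 1] = 0.365.
y₁ = 0.365 × 4.74 = 1.73 ft.

y₁ = 1.73 ft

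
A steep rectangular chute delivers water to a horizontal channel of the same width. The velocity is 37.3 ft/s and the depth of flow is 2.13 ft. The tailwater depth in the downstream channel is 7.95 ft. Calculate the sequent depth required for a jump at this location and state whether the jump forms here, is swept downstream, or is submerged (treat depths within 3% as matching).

y₂ = 12.5 ft; the jump is swept downstream

Fr₁ = V₁/√(g·y₁) = 37.3/√(32.2×2.13) = 4.50.
From the momentum equation for a rectangular channel, y₂/y₁ = ½[√(1 + 8Fr₁²) − 1] = ½[√163.3 − 1] = 5.89.
y₂ = 5.89 × 2.13 = 12.5 ft.
Tailwater y_tw = 7.95 ft: y_tw < y₂, so the jump is swept downstream.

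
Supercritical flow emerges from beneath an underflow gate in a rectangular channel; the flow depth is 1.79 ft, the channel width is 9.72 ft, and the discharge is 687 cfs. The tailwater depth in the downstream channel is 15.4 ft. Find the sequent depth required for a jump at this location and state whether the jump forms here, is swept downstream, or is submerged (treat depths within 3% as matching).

y₂ = 12.3 ft; the jump is submerged

q = Q/b = 687/9.72 = 70.7 ft²/s; V₁ = q/y₁ = 39.5 ft/s. Fr₁ = V₁/√(g·y₁) = 5.20.
Bélanger equation: y₂/y₁ = ½[√(1 + 8Fr₁²) − 1] = ½[√217.4 − 1] = 6.87.
y₂ = 6.87 × 1.79 = 12.3 ft.
Tailwater y_tw = 15.4 ft: y_tw > y₂, so the jump is submerged.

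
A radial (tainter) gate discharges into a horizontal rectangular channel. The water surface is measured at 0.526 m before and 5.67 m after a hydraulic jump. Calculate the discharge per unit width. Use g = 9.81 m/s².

For a rectangular channel the momentum equation gives q² = ½·g·y₁·y₂·(y₁ + y₂) = ½×9.81×0.526×5.67×6.20 = 90.6.
q = √90.6 = 9.52 m²/s.

q = 9.52 m²/s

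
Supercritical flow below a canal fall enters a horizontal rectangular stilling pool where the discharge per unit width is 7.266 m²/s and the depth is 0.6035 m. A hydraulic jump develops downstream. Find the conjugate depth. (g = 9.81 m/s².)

V₁ = q/y₁ = 7.266/0.6035 = 12.04 m/s. Fr₁ = V₁/√(g·y₁) = 12.04/√(9.81×0.6035) = 4.948.
Sequent-depth ratio: y₂/y₁ = ½[√(1 + 8Fr₁²) − 1] = ½[√196.88 − 1] = 6.516.
y₂ = 6.516 × 0.6035 = 3.932 m.

y₂ = 3.932 m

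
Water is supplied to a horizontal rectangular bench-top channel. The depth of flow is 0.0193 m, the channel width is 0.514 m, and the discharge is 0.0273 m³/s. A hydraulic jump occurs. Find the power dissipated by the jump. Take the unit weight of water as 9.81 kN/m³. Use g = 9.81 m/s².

P = 0.0634 kW

q = Q/b = 0.0273/0.514 = 0.0531 m²/s; V₁ = q/y₁ = 2.75 m/s. Fr₁ = V₁/√(g·y₁) = 6.32.
From the momentum equation for a rectangular channel, y₂/y₁ = ½[√(1 + 8Fr₁²) − 1] = ½[√321.0 − 1] = 8.46.
y₂ = 8.46 × 0.0193 = 0.163 m.
Head loss: ΔE = (y₂ − y₁)³/(4y₁y₂) = (0.163 − 0.0193)³/(4×0.0193×0.163) = 0.00298/0.0126 = 0.237 m.
P = γ·Q·ΔE = 9.81 × 0.0273 × 0.237 = 0.0634 kW.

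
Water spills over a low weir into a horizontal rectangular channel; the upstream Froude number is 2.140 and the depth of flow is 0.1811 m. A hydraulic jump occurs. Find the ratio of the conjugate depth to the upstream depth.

Fr₁ = 2.140 (given).
By Bélanger, y₂/y₁ = ½[√(1 + 8Fr₁²) − 1] = ½[√37.637 − 1] = 2.567.

y₂/y₁ = 2.567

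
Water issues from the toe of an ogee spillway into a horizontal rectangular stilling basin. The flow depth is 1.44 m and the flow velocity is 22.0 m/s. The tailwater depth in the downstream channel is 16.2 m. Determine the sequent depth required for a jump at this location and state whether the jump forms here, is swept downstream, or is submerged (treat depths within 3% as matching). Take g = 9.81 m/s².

y₂ = 11.2 m; the jump is submerged

Fr₁ = V₁/√(g·y₁) = 22.0/√(9.81×1.44) = 5.85.
Sequent-depth ratio: y₂/y₁ = ½[√(1 + 8Fr₁²) − 1] = ½[√275.1 − 1] = 7.79.
y₂ = 7.79 × 1.44 = 11.2 m.
Tailwater y_tw = 16.2 m: y_tw > y₂, so the jump is submerged.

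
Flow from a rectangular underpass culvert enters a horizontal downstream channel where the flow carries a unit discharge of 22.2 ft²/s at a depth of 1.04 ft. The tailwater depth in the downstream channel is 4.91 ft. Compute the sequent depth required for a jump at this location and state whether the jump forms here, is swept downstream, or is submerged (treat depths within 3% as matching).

y₂ = 4.93 ft; the jump forms here

V₁ = q/y₁ = 22.2/1.04 = 21.3 ft/s. Fr₁ = V₁/√(g·y₁) = 21.3/√(32.2×1.04) = 3.69.
From the momentum equation for a rectangular channel, y₂/y₁ = ½[√(1 + 8Fr₁²) − 1] = ½[√109.9 − 1] = 4.74.
y₂ = 4.74 × 1.04 = 4.93 ft.
Tailwater y_tw = 4.91 ft: y_tw ≈ y₂, so the jump forms here.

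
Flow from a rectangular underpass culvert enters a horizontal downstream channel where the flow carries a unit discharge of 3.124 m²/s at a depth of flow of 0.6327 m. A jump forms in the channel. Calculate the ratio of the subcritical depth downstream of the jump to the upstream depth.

V₁ = q/y₁ = 3.124/0.6327 = 4.938 m/s. Fr₁ = V₁/√(g·y₁) = 4.938/√(9.81×0.6327) = 1.982.
Conjugate-depth relation: y₂/y₁ = ½[√(1 + 8Fr₁²) − 1] = ½[√32.423 − 1] = 2.347.

y₂/y₁ = 2.347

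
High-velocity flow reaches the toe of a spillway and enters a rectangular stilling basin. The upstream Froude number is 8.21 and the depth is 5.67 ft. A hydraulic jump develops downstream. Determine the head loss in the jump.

Fr₁ = 8.21 (given).
Sequent-depth ratio: y₂/y₁ = ½[√(1 + 8Fr₁²) − 1] = ½[√540.2 − 1] = 11.1.
y₂ = 11.1 × 5.67 = 63.1 ft.
V₁ = Fr₁·√(g·y₁) = 8.21×√(32.2×5.67) = 111 ft/s; q = V₁·y₁ = 629 ft²/s. V₂ = q/y₂ = 629/63.1 = 9.97 ft/s. E₁ = y₁ + V₁²/2g = 197 ft; E₂ = y₂ + V₂²/2g = 64.6 ft. ΔE = E₁ − E₂ = 132 ft.

ΔE = 132 ft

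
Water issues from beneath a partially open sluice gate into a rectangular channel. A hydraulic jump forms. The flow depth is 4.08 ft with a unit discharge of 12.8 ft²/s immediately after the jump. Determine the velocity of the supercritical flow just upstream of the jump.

V₂ = q/y₂ = 12.8/4.08 = 3.14 ft/s; Fr₂ = V₂/√(g·y₂) = 0.274.
Applying the sequent-depth relation in reverse, y₁/y₂ = ½[√(1 + 8Fr₂²) − 1] = ½[√1.599 − 1] = 0.132.
y₁ = 0.132 × 4.08 = 0.540 ft.
V₁ = q/y₁ = 12.8/0.540 = 23.7 ft/s.

V₁ = 23.7 ft/s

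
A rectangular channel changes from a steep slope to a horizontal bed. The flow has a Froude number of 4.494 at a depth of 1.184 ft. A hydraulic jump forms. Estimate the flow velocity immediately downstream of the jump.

V₂ = 4.723 ft/s

Fr₁ = 4.494 (given).
Bélanger equation: y₂/y₁ = ½[√(1 + 8Fr₁²) − 1] = ½[√162.57 − 1] = 5.875.
y₂ = 5.875 × 1.184 = 6.956 ft.
V₁ = Fr₁·√(g·y₁) = 4.494×√(32.2×1.184) = 27.75 ft/s; q = V₁·y₁ = 32.85 ft²/s.
V₂ = q/y₂ = 32.85/6.956 = 4.723 ft/s.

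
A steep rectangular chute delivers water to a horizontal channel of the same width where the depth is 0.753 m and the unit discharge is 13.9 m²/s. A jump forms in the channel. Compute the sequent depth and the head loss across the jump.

V₁ = q/y₁ = 13.9/0.753 = 18.5 m/s. Fr₁ = V₁/√(g·y₁) = 18.5/√(9.81×0.753) = 6.79.
By Bélanger, y₂/y₁ = ½[√(1 + 8Fr₁²) − 1] = ½[√370.0 − 1] = 9.12.
y₂ = 9.12 × 0.753 = 6.87 m.
Head loss: ΔE = (y₂ − y₁)³/(4y₁y₂) = (6.87 − 0.753)³/(4×0.753×6.87) = 228/20.7 = 11.0 m.

y₂ = 6.87 m; ΔE = 11.0 m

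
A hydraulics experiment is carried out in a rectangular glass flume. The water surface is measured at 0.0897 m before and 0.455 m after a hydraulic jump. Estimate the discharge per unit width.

For a rectangular channel the momentum equation gives q² = ½·g·y₁·y₂·(y₁ + y₂) = ½×9.81×0.0897×0.455×0.545 = 0.109.
q = √0.109 = 0.330 m²/s.

q = 0.330 m²/s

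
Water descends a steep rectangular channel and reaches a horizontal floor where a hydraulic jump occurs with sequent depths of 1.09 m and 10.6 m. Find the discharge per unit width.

q = 25.7 m²/s

For a rectangular channel the momentum equation gives q² = ½·g·y₁·y₂·(y₁ + y₂) = ½×9.81×1.09×10.6×11.7 = 663.
q = √663 = 25.7 m²/s.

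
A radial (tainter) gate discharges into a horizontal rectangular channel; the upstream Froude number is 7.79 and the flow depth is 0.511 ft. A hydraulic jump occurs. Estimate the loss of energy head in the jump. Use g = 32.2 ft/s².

ΔE = 10.5 ft

Fr₁ = 7.79 (given).
Bélanger equation: y₂/y₁ = ½[√(1 + 8Fr₁²) − 1] = ½[√486.5 − 1] = 10.5.
y₂ = 10.5 × 0.511 = 5.38 ft.
Head loss: ΔE = (y₂ − y₁)³/(4y₁y₂) = (5.38 − 0.511)³/(4×0.511×5.38) = 115/11.0 = 10.5 ft.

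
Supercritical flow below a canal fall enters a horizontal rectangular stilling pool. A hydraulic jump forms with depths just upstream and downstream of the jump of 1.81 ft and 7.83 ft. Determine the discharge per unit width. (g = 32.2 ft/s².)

For a rectangular channel the momentum equation gives q² = ½·g·y₁·y₂·(y₁ + y₂) = ½×32.2×1.81×7.83×9.64 = 2200.
q = √2200 = 46.9 ft²/s.

q = 46.9 ft²/s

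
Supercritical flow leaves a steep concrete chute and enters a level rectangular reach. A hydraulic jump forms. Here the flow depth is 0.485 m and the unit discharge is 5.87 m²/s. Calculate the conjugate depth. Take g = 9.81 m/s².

y₂ = 3.57 m

V₁ = q/y₁ = 5.87/0.485 = 12.1 m/s. Fr₁ = V₁/√(g·y₁) = 12.1/√(9.81×0.485) = 5.55.
By Bélanger, y₂/y₁ = ½[√(1 + 8Fr₁²) − 1] = ½[√247.3 − 1] = 7.36.
y₂ = 7.36 × 0.485 = 3.57 m.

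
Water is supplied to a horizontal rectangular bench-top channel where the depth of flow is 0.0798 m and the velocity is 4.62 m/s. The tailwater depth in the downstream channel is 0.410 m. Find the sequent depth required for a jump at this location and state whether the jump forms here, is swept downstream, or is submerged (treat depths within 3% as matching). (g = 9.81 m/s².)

y₂ = 0.551 m; the jump is swept downstream

Fr₁ = V₁/√(g·y₁) = 4.62/√(9.81×0.0798) = 5.22.
Bélanger equation: y₂/y₁ = ½[√(1 + 8Fr₁²) − 1] = ½[√219.1 − 1] = 6.90.
y₂ = 6.90 × 0.0798 = 0.551 m.
Tailwater y_tw = 0.410 m: y_tw < y₂, so the jump is swept downstream.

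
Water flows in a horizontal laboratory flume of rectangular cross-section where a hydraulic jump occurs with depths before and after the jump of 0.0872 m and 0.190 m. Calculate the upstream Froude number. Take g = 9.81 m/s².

For a rectangular channel the momentum equation gives q² = ½·g·y₁·y₂·(y₁ + y₂) = ½×9.81×0.0872×0.190×0.277 = 0.0225.
q = √0.0225 = 0.150 m²/s.
V₁ = q/y₁ = 1.72 m/s; Fr₁ = V₁/√(g·y₁) = 1.86.

Fr₁ = 1.86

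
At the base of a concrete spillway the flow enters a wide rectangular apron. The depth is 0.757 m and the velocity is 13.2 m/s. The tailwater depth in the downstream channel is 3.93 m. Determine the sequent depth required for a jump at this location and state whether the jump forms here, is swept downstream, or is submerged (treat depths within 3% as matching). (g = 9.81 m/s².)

y₂ = 4.82 m; the jump is swept downstream

Fr₁ = V₁/√(g·y₁) = 13.2/√(9.81×0.757) = 4.84.
By Bélanger, y₂/y₁ = ½[√(1 + 8Fr₁²) − 1] = ½[√188.7 − 1] = 6.37.
y₂ = 6.37 × 0.757 = 4.82 m.
Tailwater y_tw = 3.93 m: y_tw < y₂, so the jump is swept downstream.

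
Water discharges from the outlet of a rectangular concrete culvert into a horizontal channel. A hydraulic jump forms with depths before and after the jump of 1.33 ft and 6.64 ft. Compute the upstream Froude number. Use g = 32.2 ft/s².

Fr₁ = 3.87

For a rectangular channel the momentum equation gives q² = ½·g·y₁·y₂·(y₁ + y₂) = ½×32.2×1.33×6.64×7.97 = 1133.
q = √1133 = 33.7 ft²/s.
V₁ = q/y₁ = 25.3 ft/s; Fr₁ = V₁/√(g·y₁) = 3.87.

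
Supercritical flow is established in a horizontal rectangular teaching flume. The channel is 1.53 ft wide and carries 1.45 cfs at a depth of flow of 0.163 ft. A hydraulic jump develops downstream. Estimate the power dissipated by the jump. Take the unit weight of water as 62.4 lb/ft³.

P = 0.0206 hp

q = Q/b = 1.45/1.53 = 0.948 ft²/s; V₁ = q/y₁ = 5.81 ft/s. Fr₁ = V₁/√(g·y₁) = 2.54.
Conjugate-depth relation: y₂/y₁ = ½[√(1 + 8Fr₁²) − 1] = ½[√52.53 − 1] = 3.12.
y₂ = 3.12 × 0.163 = 0.509 ft.
Head loss: ΔE = (y₂ − y₁)³/(4y₁y₂) = (0.509 − 0.163)³/(4×0.163×0.509) = 0.0415/0.332 = 0.125 ft.
P = γ·Q·ΔE/550 = 62.4 × 1.45 × 0.125 / 550 = 0.0206 hp.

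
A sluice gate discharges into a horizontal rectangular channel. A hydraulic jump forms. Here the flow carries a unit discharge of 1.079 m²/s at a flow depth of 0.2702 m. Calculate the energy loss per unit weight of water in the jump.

V₁ = q/y₁ = 1.079/0.2702 = 3.993 m/s. Fr₁ = V₁/√(g·y₁) = 3.993/√(9.81×0.2702) = 2.453.
Sequent-depth ratio: y₂/y₁ = ½[√(1 + 8Fr₁²) − 1] = ½[√49.129 − 1] = 3.005.
y₂ = 3.005 × 0.2702 = 0.8118 m.
V₂ = q/y₂ = 1.079/0.8118 = 1.329 m/s. E₁ = y₁ + V₁²/2g = 1.083 m; E₂ = y₂ + V₂²/2g = 0.9019 m. ΔE = E₁ − E₂ = 0.1811 m.

ΔE = 0.1811 m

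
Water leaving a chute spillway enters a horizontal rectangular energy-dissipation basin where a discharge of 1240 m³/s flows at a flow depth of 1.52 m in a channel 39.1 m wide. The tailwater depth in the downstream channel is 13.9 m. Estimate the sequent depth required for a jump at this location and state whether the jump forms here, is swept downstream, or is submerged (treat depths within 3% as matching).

y₂ = 10.9 m; the jump is submerged

q = Q/b = 1240/39.1 = 31.7 m²/s; V₁ = q/y₁ = 20.9 m/s. Fr₁ = V₁/√(g·y₁) = 5.40.
By Bélanger, y₂/y₁ = ½[√(1 + 8Fr₁²) − 1] = ½[√234.6 − 1] = 7.16.
y₂ = 7.16 × 1.52 = 10.9 m.
Tailwater y_tw = 13.9 m: y_tw > y₂, so the jump is submerged.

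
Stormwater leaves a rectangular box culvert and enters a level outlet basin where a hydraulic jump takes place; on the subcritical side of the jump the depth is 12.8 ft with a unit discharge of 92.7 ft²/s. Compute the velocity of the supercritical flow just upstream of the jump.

V₁ = 34.4 ft/s

V₂ = q/y₂ = 92.7/12.8 = 7.24 ft/s; Fr₂ = V₂/√(g·y₂) = 0.357.
From the momentum equation (using Fr₂), y₁/y₂ = ½[√(1 + 8Fr₂²) − 1] = ½[√2.018 − 1] = 0.210.
y₁ = 0.210 × 12.8 = 2.69 ft.
V₁ = q/y₁ = 92.7/2.69 = 34.4 ft/s.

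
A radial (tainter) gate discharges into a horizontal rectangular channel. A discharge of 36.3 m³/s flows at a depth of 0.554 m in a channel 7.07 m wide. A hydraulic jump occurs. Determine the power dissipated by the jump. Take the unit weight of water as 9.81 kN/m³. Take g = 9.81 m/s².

q = Q/b = 36.3/7.07 = 5.13 m²/s; V₁ = q/y₁ = 9.27 m/s. Fr₁ = V₁/√(g·y₁) = 3.98.
Bélanger equation: y₂/y₁ = ½[√(1 + 8Fr₁²) − 1] = ½[√127.4 − 1] = 5.14.
y₂ = 5.14 × 0.554 = 2.85 m.
Head loss: ΔE = (y₂ − y₁)³/(4y₁y₂) = (2.85 − 0.554)³/(4×0.554×2.85) = 12.1/6.32 = 1.92 m.
P = γ·Q·ΔE = 9.81 × 36.3 × 1.92 = 682 kW.

P = 682 kW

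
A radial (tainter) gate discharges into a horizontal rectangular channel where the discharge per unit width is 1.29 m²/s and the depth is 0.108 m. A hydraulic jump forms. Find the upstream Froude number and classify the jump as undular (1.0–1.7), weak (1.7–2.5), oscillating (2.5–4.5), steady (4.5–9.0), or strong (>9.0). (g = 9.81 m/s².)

V₁ = q/y₁ = 1.29/0.108 = 11.9 m/s. Fr₁ = V₁/√(g·y₁) = 11.9/√(9.81×0.108) = 11.6.
Fr₁ = 11.6 lies in the strong range.

Fr₁ = 11.6; strong jump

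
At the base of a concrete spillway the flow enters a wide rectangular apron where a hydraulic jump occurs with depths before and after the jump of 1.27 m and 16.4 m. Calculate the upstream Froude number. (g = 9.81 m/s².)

Fr₁ = 9.48

For a rectangular channel the momentum equation gives q² = ½·g·y₁·y₂·(y₁ + y₂) = ½×9.81×1.27×16.4×17.7 = 1805.
q = √1805 = 42.5 m²/s.
V₁ = q/y₁ = 33.5 m/s; Fr₁ = V₁/√(g·y₁) = 9.48.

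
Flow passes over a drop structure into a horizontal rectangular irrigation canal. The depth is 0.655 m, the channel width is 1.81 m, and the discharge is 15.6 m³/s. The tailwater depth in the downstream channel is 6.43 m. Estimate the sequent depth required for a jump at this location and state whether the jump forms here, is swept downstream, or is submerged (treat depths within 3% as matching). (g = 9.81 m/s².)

q = Q/b = 15.6/1.81 = 8.62 m²/s; V₁ = q/y₁ = 13.2 m/s. Fr₁ = V₁/√(g·y₁) = 5.19.
Bélanger equation: y₂/y₁ = ½[√(1 + 8Fr₁²) − 1] = ½[√216.6 − 1] = 6.86.
y₂ = 6.86 × 0.655 = 4.49 m.
Tailwater y_tw = 6.43 m: y_tw > y₂, so the jump is submerged.

y₂ = 4.49 m; the jump is submerged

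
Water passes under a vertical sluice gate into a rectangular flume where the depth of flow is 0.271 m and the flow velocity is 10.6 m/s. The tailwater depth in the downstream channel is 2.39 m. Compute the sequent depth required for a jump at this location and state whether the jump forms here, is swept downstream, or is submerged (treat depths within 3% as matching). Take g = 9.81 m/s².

y₂ = 2.36 m; the jump forms here

Fr₁ = V₁/√(g·y₁) = 10.6/√(9.81×0.271) = 6.50.
Conjugate-depth relation: y₂/y₁ = ½[√(1 + 8Fr₁²) − 1] = ½[√339.1 − 1] = 8.71.
y₂ = 8.71 × 0.271 = 2.36 m.
Tailwater y_tw = 2.39 m: y_tw ≈ y₂, so the jump forms here.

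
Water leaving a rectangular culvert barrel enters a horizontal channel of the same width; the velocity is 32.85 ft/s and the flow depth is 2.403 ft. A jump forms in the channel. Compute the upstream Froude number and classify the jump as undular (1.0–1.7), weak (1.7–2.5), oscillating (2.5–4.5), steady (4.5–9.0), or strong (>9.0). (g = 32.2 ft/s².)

Fr₁ = 3.734; oscillating jump

Fr₁ = V₁/√(g·y₁) = 32.85/√(32.2×2.403) = 3.734.
Fr₁ = 3.734 lies in the oscillating range.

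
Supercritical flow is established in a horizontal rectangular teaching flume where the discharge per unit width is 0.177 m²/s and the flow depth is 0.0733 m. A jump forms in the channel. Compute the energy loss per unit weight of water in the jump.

V₁ = q/y₁ = 0.177/0.0733 = 2.41 m/s. Fr₁ = V₁/√(g·y₁) = 2.41/√(9.81×0.0733) = 2.85.
By Bélanger, y₂/y₁ = ½[√(1 + 8Fr₁²) − 1] = ½[√65.87 − 1] = 3.56.
y₂ = 3.56 × 0.0733 = 0.261 m.
Head loss: ΔE = (y₂ − y₁)³/(4y₁y₂) = (0.261 − 0.0733)³/(4×0.0733×0.261) = 0.00659/0.0765 = 0.0862 m.

ΔE = 0.0862 m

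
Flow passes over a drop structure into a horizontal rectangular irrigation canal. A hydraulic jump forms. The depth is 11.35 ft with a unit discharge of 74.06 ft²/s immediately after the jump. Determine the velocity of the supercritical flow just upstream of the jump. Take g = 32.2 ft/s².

V₁ = 33.47 ft/s

V₂ = q/y₂ = 74.06/11.35 = 6.525 ft/s; Fr₂ = V₂/√(g·y₂) = 0.3413.
Since the conjugate-depth ratio holds either way, y₁/y₂ = ½[√(1 + 8Fr₂²) − 1] = ½[√1.9320 − 1] = 0.1950.
y₁ = 0.1950 × 11.35 = 2.213 ft.
V₁ = q/y₁ = 74.06/2.213 = 33.47 ft/s.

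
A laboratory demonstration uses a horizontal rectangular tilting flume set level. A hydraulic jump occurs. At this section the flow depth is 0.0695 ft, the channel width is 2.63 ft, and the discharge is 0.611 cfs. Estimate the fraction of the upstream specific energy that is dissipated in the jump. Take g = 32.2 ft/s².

q = Q/b = 0.611/2.63 = 0.232 ft²/s; V₁ = q/y₁ = 3.34 ft/s. Fr₁ = V₁/√(g·y₁) = 2.23.
By Bélanger, y₂/y₁ = ½[√(1 + 8Fr₁²) − 1] = ½[√40.94 − 1] = 2.70.
y₂ = 2.70 × 0.0695 = 0.188 ft.
E₁ = y₁ + V₁²/2g = 0.243 ft. ΔE = (y₂ − y₁)³/(4y₁y₂) = 0.0316 ft. ΔE/E₁ = 0.0316/0.243 = 0.130.

ΔE/E₁ = 0.130 (13.0%)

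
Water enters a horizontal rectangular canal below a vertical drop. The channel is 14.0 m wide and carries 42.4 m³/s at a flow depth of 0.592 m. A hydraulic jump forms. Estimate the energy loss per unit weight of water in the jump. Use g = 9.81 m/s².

q = Q/b = 42.4/14.0 = 3.03 m²/s; V₁ = q/y₁ = 5.12 m/s. Fr₁ = V₁/√(g·y₁) = 2.12.
Conjugate-depth relation: y₂/y₁ = ½[√(1 + 8Fr₁²) − 1] = ½[√37.05 − 1] = 2.54.
y₂ = 2.54 × 0.592 = 1.51 m.
V₂ = q/y₂ = 3.03/1.51 = 2.01 m/s. E₁ = y₁ + V₁²/2g = 1.93 m; E₂ = y₂ + V₂²/2g = 1.71 m. ΔE = E₁ − E₂ = 0.214 m.

ΔE = 0.214 m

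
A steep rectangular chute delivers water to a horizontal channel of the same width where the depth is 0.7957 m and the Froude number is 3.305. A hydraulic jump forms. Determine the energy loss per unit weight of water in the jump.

ΔE = 1.553 m

Fr₁ = 3.305 (given).
By Bélanger, y₂/y₁ = ½[√(1 + 8Fr₁²) − 1] = ½[√88.384 − 1] = 4.201.
y₂ = 4.201 × 0.7957 = 3.342 m.
V₁ = Fr₁·√(g·y₁) = 3.305×√(9.81×0.7957) = 9.234 m/s; q = V₁·y₁ = 7.347 m²/s. V₂ = q/y₂ = 7.347/3.342 = 2.198 m/s. E₁ = y₁ + V₁²/2g = 5.141 m; E₂ = y₂ + V₂²/2g = 3.589 m. ΔE = E₁ − E₂ = 1.553 m.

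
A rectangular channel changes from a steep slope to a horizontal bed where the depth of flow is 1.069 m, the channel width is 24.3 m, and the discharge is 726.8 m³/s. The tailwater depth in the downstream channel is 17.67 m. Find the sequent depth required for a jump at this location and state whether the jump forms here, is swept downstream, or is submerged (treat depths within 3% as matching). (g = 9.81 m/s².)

y₂ = 12.54 m; the jump is submerged

q = Q/b = 726.8/24.3 = 29.91 m²/s; V₁ = q/y₁ = 27.98 m/s. Fr₁ = V₁/√(g·y₁) = 8.640.
By Bélanger, y₂/y₁ = ½[√(1 + 8Fr₁²) − 1] = ½[√598.18 − 1] = 11.73.
y₂ = 11.73 × 1.069 = 12.54 m.
Tailwater y_tw = 17.67 m: y_tw > y₂, so the jump is submerged.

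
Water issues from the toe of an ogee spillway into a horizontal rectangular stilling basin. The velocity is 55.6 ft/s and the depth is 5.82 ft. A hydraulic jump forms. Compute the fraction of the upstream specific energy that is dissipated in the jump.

Fr₁ = V₁/√(g·y₁) = 55.6/√(32.2×5.82) = 4.06.
From the momentum equation for a rectangular channel, y₂/y₁ = ½[√(1 + 8Fr₁²) − 1] = ½[√133.0 − 1] = 5.27.
y₂ = 5.27 × 5.82 = 30.6 ft.
E₁ = y₁ + V₁²/2g = 53.8 ft. ΔE = (y₂ − y₁)³/(4y₁y₂) = 21.4 ft. ΔE/E₁ = 21.4/53.8 = 0.398.

ΔE/E₁ = 0.398 (39.8%)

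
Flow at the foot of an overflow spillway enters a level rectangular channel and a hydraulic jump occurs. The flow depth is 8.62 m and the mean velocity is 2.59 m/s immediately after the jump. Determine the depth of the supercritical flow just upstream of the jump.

Fr₂ = V₂/√(g·y₂) = 2.59/√(9.81×8.62) = 0.282.
Applying the sequent-depth relation in reverse, y₁/y₂ = ½[√(1 + 8Fr₂²) − 1] = ½[√1.635 − 1] = 0.139.
y₁ = 0.139 × 8.62 = 1.20 m.

y₁ = 1.20 m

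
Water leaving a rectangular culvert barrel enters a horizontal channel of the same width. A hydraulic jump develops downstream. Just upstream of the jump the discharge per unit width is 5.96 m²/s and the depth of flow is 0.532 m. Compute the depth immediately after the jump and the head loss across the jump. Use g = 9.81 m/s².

y₂ = 3.43 m; ΔE = 3.34 m

V₁ = q/y₁ = 5.96/0.532 = 11.2 m/s. Fr₁ = V₁/√(g·y₁) = 11.2/√(9.81×0.532) = 4.90.
By Bélanger, y₂/y₁ = ½[√(1 + 8Fr₁²) − 1] = ½[√193.4 − 1] = 6.45.
y₂ = 6.45 × 0.532 = 3.43 m.
V₂ = q/y₂ = 5.96/3.43 = 1.74 m/s. E₁ = y₁ + V₁²/2g = 6.93 m; E₂ = y₂ + V₂²/2g = 3.59 m. ΔE = E₁ − E₂ = 3.34 m.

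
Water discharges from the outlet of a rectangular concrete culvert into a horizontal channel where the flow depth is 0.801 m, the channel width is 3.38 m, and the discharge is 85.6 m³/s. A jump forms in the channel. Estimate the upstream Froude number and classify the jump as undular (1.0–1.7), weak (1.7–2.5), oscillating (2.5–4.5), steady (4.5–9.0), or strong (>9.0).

q = Q/b = 85.6/3.38 = 25.3 m²/s; V₁ = q/y₁ = 31.6 m/s. Fr₁ = V₁/√(g·y₁) = 11.3.
Fr₁ = 11.3 lies in the strong range.

Fr₁ = 11.3; strong jump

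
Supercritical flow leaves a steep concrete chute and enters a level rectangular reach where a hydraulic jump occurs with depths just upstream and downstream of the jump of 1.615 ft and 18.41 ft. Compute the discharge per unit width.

For a rectangular channel the momentum equation gives q² = ½·g·y₁·y₂·(y₁ + y₂) = ½×32.2×1.615×18.41×20.02 = 9586.
q = √9586 = 97.91 ft²/s.

q = 97.91 ft²/s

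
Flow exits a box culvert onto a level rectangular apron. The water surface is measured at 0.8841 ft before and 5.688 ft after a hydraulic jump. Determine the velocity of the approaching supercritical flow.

For a rectangular channel the momentum equation gives q² = ½·g·y₁·y₂·(y₁ + y₂) = ½×32.2×0.8841×5.688×6.572 = 532.1.
q = √532.1 = 23.07 ft²/s.
V₁ = q/y₁ = 23.07/0.8841 = 26.09 ft/s.

V₁ = 26.09 ft/s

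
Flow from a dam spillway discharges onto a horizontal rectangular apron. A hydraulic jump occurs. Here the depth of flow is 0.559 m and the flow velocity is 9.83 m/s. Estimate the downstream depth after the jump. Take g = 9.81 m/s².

y₂ = 3.05 m

Fr₁ = V₁/√(g·y₁) = 9.83/√(9.81×0.559) = 4.20.
Bélanger equation: y₂/y₁ = ½[√(1 + 8Fr₁²) − 1] = ½[√142.0 − 1] = 5.46.
y₂ = 5.46 × 0.559 = 3.05 m.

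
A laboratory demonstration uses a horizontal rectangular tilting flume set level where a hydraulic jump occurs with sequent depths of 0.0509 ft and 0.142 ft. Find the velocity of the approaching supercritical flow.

V₁ = 2.94 ft/s

For a rectangular channel the momentum equation gives q² = ½·g·y₁·y₂·(y₁ + y₂) = ½×32.2×0.0509×0.142×0.193 = 0.0224.
q = √0.0224 = 0.150 ft²/s.
V₁ = q/y₁ = 0.150/0.0509 = 2.94 ft/s.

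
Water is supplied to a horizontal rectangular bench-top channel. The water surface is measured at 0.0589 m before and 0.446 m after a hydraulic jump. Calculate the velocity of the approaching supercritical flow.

For a rectangular channel the momentum equation gives q² = ½·g·y₁·y₂·(y₁ + y₂) = ½×9.81×0.0589×0.446×0.505 = 0.0651.
q = √0.0651 = 0.255 m²/s.
V₁ = q/y₁ = 0.255/0.0589 = 4.33 m/s.

V₁ = 4.33 m/s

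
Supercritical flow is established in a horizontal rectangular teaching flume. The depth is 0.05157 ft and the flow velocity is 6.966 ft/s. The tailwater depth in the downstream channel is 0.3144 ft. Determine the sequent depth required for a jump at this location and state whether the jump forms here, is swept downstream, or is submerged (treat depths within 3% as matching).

y₂ = 0.3693 ft; the jump is swept downstream

Fr₁ = V₁/√(g·y₁) = 6.966/√(32.2×0.05157) = 5.406.
Bélanger equation: y₂/y₁ = ½[√(1 + 8Fr₁²) − 1] = ½[√234.78 − 1] = 7.161.
y₂ = 7.161 × 0.05157 = 0.3693 ft.
Tailwater y_tw = 0.3144 ft: y_tw < y₂, so the jump is swept downstream.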